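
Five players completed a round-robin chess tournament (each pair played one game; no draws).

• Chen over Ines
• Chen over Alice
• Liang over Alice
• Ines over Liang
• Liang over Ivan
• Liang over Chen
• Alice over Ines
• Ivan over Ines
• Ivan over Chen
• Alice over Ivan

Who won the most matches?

Win totals: Chen 2, Ines 1, Ivan 2, Alice 2, Liang 3.
Liang leads with 3 wins (next highest: 2).

Liang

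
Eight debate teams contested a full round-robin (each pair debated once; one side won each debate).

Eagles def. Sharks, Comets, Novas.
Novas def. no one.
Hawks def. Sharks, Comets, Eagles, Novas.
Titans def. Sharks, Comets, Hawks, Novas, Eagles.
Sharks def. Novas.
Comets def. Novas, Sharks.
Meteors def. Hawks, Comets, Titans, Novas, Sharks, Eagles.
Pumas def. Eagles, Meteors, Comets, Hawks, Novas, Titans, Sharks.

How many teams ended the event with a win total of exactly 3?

Win totals: Hawks 4, Pumas 7, Novas 0, Comets 2, Titans 5, Sharks 1, Meteors 6, Eagles 3.
Exactly 3: Eagles — 1 team.

1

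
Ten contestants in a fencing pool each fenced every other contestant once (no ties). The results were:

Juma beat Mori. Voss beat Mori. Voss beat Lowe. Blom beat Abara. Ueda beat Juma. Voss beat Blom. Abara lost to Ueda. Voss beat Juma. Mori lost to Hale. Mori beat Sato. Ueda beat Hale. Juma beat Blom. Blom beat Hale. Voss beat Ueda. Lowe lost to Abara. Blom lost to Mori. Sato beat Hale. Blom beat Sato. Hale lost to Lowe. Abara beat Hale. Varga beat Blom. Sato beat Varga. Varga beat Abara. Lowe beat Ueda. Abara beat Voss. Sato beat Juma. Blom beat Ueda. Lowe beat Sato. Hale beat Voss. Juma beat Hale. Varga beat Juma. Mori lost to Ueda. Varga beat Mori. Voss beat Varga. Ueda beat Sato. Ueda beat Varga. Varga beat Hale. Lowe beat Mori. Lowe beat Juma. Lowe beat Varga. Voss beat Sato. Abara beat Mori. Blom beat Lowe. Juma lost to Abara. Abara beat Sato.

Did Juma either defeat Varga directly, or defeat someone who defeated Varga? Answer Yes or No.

Juma did not beat Varga directly.
Juma beat Hale, Blom, Mori, but each of them lost to Varga. No two-step path.

No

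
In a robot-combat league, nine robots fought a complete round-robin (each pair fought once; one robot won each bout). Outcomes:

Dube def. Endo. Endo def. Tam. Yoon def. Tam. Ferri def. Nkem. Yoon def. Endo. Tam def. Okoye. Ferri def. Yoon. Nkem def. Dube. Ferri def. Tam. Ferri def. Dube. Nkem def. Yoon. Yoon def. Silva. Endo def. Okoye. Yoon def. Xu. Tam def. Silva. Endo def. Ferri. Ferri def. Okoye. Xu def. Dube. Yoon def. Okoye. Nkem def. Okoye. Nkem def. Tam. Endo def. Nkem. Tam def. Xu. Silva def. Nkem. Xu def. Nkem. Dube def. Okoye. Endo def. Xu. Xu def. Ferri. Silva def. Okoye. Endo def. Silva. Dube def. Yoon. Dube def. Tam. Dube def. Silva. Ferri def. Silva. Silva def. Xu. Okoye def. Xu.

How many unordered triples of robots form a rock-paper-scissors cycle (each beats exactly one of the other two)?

Win totals: Okoye 1, Endo 6, Tam 3, Yoon 5, Silva 3, Ferri 6, Nkem 4, Xu 3, Dube 5.
A robot with w wins dominates both others in C(w,2) triples; summing gives 0 + 15 + 3 + 10 + 3 + 15 + 6 + 3 + 10 = 65 transitive triples.
Total triples C(9,3) = 84, so cyclic triples = 84 − 65 = 19.

19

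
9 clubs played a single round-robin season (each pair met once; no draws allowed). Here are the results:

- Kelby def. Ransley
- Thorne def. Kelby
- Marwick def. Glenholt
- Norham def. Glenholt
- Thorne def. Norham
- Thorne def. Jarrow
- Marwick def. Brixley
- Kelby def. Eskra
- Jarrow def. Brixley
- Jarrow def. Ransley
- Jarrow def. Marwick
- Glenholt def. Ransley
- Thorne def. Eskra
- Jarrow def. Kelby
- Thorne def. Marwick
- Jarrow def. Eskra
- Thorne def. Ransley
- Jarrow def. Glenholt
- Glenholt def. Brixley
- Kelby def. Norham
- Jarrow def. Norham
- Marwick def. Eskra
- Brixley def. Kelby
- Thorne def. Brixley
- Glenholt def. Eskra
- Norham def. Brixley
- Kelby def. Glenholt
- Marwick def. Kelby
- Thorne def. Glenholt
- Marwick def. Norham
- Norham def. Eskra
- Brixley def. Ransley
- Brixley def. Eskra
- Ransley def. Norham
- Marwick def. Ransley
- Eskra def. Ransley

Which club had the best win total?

Win totals: Eskra 1, Marwick 6, Ransley 1, Jarrow 7, Glenholt 3, Kelby 4, Norham 3, Brixley 3, Thorne 8.
Thorne leads with 8 wins (next highest: 7).

Thorne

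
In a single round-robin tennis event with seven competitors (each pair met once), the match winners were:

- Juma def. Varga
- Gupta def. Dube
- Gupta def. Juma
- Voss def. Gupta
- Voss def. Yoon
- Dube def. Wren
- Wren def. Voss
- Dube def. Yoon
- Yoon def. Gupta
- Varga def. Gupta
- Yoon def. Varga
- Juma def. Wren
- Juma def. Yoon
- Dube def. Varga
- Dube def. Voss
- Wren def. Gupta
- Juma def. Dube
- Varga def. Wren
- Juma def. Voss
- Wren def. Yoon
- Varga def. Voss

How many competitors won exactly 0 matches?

Win totals: Dube 4, Gupta 2, Wren 3, Yoon 2, Juma 5, Varga 3, Voss 2.
No competitor has exactly 0 wins.

0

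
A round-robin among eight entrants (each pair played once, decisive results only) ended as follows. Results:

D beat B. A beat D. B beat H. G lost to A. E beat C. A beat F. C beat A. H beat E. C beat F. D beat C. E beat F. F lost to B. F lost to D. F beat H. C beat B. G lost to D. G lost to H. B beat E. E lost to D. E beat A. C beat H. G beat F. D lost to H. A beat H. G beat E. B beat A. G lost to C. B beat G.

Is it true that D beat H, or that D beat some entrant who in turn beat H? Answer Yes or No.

Yes

D did not beat H directly.
D beat B, C, E, F, G. Of those, B beat H.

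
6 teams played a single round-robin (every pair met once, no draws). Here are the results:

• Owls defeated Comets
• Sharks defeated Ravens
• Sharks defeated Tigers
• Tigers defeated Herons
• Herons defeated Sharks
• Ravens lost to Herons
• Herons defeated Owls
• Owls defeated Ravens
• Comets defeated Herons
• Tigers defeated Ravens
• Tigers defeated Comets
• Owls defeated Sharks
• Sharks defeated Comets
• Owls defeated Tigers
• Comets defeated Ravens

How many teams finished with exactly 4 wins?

1

Win totals: Comets 2, Herons 3, Ravens 0, Owls 4, Sharks 3, Tigers 3.
Exactly 4: Owls — 1 team.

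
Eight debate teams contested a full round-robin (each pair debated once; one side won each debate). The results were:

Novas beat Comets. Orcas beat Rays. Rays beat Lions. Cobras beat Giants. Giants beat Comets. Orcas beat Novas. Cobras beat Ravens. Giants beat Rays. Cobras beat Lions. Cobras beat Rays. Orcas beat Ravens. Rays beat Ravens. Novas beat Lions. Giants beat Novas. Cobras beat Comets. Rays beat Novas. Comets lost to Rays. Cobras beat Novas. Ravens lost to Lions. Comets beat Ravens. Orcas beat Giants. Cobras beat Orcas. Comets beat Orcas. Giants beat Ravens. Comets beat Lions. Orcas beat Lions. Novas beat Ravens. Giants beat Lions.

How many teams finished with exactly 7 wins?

Win totals: Lions 1, Rays 4, Novas 3, Ravens 0, Orcas 5, Cobras 7, Giants 5, Comets 3.
Exactly 7: Cobras — 1 team.

1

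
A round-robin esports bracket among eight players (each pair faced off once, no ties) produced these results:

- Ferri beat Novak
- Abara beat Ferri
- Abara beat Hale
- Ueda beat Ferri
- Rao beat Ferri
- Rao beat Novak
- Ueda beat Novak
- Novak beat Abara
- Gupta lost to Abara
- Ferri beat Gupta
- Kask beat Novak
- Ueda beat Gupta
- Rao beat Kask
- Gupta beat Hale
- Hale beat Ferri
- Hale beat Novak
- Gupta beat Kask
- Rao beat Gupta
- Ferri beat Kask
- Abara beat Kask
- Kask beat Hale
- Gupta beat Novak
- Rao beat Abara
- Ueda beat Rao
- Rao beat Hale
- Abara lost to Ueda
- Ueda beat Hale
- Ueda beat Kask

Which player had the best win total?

Win totals: Kask 2, Gupta 3, Ueda 7, Novak 1, Ferri 3, Hale 2, Abara 4, Rao 6.
Ueda leads with 7 wins (next highest: 6).

Ueda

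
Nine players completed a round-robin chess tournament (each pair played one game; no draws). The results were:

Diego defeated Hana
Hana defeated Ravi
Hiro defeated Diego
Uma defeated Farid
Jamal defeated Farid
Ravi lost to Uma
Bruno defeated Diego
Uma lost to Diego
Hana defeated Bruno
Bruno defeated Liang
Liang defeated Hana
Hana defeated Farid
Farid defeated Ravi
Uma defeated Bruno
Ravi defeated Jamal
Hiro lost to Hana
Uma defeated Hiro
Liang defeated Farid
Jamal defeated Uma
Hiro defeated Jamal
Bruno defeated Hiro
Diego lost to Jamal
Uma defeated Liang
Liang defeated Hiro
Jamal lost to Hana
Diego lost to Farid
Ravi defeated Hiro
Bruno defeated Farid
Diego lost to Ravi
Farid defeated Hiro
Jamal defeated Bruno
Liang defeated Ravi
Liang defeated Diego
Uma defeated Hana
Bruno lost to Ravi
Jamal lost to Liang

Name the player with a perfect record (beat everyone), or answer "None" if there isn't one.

None

Highest win total is Uma with 6 (out of 8 possible).
Uma lost to Diego, Jamal, so no player went undefeated.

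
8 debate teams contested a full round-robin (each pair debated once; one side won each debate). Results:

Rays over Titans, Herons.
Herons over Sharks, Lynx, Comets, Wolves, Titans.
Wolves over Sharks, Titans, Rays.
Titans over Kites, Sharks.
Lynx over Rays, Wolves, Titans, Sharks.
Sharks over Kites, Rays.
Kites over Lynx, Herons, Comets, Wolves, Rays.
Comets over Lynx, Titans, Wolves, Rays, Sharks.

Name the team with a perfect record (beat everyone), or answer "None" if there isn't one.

Highest win total is Kites with 5 (out of 7 possible).
Kites lost to Titans, Sharks, so no team went undefeated.

None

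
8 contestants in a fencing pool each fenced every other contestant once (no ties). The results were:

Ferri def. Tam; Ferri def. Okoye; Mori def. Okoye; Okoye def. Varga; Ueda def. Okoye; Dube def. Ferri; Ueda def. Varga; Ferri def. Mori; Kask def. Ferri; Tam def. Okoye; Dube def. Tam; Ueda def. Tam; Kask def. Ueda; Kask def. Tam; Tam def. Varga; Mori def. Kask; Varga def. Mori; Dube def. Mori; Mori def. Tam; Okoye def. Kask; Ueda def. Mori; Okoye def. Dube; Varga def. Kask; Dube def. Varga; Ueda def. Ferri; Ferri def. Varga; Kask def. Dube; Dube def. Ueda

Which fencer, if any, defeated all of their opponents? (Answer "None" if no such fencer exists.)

None

Highest win total is Ueda with 5 (out of 7 possible).
Ueda lost to Dube, Kask, so no fencer went undefeated.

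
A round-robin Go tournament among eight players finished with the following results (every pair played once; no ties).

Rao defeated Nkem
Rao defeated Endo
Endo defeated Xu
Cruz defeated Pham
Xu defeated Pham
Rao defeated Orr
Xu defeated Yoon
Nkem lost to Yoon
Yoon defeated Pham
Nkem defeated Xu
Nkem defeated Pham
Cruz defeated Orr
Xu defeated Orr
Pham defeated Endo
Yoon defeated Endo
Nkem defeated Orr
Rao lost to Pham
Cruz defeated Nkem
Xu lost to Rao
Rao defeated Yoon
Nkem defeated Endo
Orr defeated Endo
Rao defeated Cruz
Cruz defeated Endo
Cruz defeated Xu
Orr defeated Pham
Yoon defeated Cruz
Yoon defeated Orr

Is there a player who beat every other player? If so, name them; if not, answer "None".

Highest win total is Rao with 6 (out of 7 possible).
Rao lost to Pham, so no player went undefeated.

None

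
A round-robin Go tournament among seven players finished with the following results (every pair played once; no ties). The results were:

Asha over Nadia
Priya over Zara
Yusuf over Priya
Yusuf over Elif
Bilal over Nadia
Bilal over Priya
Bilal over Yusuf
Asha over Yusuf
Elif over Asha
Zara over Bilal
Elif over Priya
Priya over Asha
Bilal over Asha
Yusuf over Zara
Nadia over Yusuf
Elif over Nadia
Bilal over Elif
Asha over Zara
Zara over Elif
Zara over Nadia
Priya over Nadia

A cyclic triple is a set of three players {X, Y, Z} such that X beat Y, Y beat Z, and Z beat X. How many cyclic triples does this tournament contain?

Win totals: Asha 3, Elif 3, Priya 3, Zara 3, Yusuf 3, Nadia 1, Bilal 5.
A player with w wins dominates both others in C(w,2) triples; summing gives 3 + 3 + 3 + 3 + 3 + 0 + 10 = 25 transitive triples.
Total triples C(7,3) = 35, so cyclic triples = 35 − 25 = 10.

10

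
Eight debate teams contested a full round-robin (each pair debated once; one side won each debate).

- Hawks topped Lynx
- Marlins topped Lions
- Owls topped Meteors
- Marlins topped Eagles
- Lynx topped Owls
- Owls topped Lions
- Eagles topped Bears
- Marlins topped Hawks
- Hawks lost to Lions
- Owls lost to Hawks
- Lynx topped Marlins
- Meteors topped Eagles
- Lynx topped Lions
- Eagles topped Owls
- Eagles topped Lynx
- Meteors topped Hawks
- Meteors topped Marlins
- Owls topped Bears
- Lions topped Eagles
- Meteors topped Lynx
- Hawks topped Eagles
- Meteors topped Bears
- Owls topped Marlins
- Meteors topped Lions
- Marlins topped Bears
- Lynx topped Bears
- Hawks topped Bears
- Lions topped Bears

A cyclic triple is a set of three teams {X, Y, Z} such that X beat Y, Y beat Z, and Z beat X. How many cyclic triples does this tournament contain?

Win totals: Lynx 4, Hawks 4, Bears 0, Lions 3, Meteors 6, Eagles 3, Owls 4, Marlins 4.
A team with w wins dominates both others in C(w,2) triples; summing gives 6 + 6 + 0 + 3 + 15 + 3 + 6 + 6 = 45 transitive triples.
Total triples C(8,3) = 56, so cyclic triples = 56 − 45 = 11.

11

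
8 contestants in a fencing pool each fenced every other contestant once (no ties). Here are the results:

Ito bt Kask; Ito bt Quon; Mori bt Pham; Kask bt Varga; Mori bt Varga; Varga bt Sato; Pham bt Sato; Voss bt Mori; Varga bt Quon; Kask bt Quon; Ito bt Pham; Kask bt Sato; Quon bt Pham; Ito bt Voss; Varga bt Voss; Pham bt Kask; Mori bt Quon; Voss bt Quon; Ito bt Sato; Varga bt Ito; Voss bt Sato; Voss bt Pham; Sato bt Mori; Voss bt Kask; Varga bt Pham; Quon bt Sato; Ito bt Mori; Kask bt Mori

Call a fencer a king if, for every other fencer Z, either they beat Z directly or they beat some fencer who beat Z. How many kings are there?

4

Voss cannot reach Ito in two steps.
Kask reaches everyone (king).
Mori reaches everyone (king).
Pham cannot reach Voss, Ito in two steps.
Varga reaches everyone (king).
Sato cannot reach Voss, Kask, Ito in two steps.
Ito reaches everyone (king).
Quon cannot reach Voss, Varga, Ito in two steps.
Kings: Kask, Mori, Varga, Ito — 4.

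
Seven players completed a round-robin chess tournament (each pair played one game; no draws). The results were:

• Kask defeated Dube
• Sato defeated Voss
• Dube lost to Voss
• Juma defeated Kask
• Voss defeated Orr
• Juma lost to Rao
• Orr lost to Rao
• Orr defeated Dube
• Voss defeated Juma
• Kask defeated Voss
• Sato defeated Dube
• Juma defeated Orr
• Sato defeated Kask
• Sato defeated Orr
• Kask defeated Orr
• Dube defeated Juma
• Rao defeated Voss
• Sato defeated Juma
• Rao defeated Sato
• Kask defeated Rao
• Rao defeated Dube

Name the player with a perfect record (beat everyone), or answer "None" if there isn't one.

Highest win total is Sato with 5 (out of 6 possible).
Sato lost to Rao, so no player went undefeated.

None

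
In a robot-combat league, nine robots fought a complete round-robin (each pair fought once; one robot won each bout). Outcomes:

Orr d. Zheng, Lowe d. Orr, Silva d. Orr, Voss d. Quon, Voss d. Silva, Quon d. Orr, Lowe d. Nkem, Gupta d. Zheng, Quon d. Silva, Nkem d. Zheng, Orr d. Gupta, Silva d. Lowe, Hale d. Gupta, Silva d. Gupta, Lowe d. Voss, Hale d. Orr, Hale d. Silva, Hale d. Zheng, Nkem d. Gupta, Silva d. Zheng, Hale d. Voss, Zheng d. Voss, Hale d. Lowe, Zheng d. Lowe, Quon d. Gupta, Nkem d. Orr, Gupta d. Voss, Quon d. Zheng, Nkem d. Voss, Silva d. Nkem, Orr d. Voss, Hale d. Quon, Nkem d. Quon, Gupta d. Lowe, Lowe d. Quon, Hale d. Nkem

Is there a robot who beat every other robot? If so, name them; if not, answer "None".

Hale has 8 wins out of 8 opponents — a perfect record.

Hale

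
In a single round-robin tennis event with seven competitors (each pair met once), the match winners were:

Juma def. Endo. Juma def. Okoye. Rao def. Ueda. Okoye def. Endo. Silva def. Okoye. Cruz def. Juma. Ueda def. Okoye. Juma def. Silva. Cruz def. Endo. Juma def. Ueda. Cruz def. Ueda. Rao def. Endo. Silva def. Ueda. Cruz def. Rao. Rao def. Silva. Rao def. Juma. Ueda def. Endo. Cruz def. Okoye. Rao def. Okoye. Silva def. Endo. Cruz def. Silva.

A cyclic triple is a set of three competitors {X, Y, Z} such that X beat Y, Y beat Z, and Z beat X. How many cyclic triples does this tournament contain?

Win totals: Juma 4, Rao 5, Okoye 1, Ueda 2, Silva 3, Endo 0, Cruz 6.
A competitor with w wins dominates both others in C(w,2) triples; summing gives 6 + 10 + 0 + 1 + 3 + 0 + 15 = 35 transitive triples.
Total triples C(7,3) = 35, so cyclic triples = 35 − 35 = 0.

0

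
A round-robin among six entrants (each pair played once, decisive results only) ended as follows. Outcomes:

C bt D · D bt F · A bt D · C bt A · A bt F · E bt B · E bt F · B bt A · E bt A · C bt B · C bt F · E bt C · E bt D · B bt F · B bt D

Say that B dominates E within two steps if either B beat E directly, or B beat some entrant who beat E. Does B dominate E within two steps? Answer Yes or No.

B did not beat E directly.
B beat A, D, F, but each of them lost to E. No two-step path.

No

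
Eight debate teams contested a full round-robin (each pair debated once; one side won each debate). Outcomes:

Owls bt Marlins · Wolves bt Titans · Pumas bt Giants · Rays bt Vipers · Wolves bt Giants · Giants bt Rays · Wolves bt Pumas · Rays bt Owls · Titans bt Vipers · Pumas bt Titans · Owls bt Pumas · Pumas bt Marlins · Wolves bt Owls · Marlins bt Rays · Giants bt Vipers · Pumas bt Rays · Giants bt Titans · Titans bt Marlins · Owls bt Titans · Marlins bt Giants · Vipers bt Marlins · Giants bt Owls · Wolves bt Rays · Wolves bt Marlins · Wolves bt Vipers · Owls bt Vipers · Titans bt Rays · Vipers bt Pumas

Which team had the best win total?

Wolves

Win totals: Titans 3, Wolves 7, Vipers 2, Giants 4, Marlins 2, Pumas 4, Rays 2, Owls 4.
Wolves leads with 7 wins (next highest: 4).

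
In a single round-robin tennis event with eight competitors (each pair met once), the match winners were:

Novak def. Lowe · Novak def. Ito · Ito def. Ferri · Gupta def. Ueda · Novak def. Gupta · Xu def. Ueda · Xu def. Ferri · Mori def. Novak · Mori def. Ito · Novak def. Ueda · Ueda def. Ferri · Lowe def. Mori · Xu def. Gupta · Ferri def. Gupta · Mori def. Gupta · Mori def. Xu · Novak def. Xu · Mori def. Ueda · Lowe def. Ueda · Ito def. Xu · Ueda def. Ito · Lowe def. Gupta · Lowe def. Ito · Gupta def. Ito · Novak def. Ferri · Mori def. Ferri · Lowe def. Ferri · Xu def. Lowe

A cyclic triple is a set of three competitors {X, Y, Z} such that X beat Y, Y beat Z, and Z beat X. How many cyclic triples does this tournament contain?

7

Win totals: Xu 4, Novak 6, Ferri 1, Ito 2, Mori 6, Lowe 5, Ueda 2, Gupta 2.
A competitor with w wins dominates both others in C(w,2) triples; summing gives 6 + 15 + 0 + 1 + 15 + 10 + 1 + 1 = 49 transitive triples.
Total triples C(8,3) = 56, so cyclic triples = 56 − 49 = 7.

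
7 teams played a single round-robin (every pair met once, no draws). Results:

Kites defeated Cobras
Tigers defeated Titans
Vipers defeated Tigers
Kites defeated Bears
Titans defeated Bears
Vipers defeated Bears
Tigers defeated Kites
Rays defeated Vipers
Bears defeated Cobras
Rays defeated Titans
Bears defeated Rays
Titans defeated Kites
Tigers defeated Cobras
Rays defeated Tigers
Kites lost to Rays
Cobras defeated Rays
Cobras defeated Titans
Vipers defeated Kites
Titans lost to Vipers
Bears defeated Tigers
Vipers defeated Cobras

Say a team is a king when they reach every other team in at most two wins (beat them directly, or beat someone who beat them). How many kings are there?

4

Vipers reaches everyone (king).
Titans cannot reach Vipers in two steps.
Tigers cannot reach Vipers in two steps.
Bears reaches everyone (king).
Kites cannot reach Vipers in two steps.
Rays reaches everyone (king).
Cobras reaches everyone (king).
Kings: Vipers, Bears, Rays, Cobras — 4.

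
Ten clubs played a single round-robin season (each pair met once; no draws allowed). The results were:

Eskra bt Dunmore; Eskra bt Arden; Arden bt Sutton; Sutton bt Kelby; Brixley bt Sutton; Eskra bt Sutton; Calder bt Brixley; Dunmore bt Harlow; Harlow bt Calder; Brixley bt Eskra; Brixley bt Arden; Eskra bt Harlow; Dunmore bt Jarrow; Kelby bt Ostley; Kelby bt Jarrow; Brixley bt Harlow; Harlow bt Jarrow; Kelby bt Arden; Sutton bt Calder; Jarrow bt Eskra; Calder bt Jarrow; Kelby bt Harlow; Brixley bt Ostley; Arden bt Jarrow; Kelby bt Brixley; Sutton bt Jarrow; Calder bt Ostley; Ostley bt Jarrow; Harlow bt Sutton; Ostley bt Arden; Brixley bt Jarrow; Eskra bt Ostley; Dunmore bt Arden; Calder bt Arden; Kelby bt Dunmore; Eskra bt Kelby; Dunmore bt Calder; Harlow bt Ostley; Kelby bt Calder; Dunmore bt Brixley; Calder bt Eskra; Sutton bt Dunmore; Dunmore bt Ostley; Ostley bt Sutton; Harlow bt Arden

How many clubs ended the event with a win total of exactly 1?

1

Win totals: Jarrow 1, Calder 5, Arden 2, Ostley 3, Eskra 6, Sutton 4, Dunmore 6, Harlow 5, Brixley 6, Kelby 7.
Exactly 1: Jarrow — 1 club.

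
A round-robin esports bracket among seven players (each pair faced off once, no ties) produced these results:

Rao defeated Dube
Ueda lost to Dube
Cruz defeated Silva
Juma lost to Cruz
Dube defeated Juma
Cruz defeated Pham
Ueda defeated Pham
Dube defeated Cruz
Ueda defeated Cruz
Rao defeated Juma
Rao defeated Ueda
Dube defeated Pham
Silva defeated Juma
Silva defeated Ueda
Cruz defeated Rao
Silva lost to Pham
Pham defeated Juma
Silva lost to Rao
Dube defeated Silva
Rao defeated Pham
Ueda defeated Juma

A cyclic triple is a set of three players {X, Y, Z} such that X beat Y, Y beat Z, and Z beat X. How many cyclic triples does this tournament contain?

Win totals: Cruz 4, Ueda 3, Pham 2, Silva 2, Juma 0, Rao 5, Dube 5.
A player with w wins dominates both others in C(w,2) triples; summing gives 6 + 3 + 1 + 1 + 0 + 10 + 10 = 31 transitive triples.
Total triples C(7,3) = 35, so cyclic triples = 35 − 31 = 4.

4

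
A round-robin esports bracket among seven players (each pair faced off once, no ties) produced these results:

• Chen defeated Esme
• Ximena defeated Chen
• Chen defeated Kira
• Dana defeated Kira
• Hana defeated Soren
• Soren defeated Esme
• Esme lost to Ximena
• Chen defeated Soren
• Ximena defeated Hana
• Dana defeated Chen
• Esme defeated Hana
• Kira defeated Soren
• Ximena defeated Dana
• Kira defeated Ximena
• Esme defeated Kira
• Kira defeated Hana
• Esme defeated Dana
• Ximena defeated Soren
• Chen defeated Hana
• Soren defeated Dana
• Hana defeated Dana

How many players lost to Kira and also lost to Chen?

Kira beat: Soren, Hana, Ximena.
Chen beat: Kira, Esme, Soren, Hana.
Both beat: Soren, Hana — 2.

2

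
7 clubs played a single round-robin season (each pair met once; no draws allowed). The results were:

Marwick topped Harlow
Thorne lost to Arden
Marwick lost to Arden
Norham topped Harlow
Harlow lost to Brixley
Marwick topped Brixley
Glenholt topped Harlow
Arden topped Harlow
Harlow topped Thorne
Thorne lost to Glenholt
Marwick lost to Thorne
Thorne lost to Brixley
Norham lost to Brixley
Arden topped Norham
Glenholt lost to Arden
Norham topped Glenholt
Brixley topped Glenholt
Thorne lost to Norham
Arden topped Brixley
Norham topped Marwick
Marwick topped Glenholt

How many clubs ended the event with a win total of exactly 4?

Win totals: Norham 4, Glenholt 2, Marwick 3, Harlow 1, Thorne 1, Brixley 4, Arden 6.
Exactly 4: Norham, Brixley — 2 clubs.

2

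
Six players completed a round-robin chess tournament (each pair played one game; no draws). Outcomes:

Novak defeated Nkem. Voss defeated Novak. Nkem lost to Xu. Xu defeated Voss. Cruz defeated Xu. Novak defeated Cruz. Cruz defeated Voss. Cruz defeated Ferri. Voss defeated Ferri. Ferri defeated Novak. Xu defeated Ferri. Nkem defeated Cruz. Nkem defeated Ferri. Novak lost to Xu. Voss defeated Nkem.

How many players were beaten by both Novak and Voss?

1

Novak beat: Cruz, Nkem.
Voss beat: Ferri, Novak, Nkem.
Both beat: Nkem — 1.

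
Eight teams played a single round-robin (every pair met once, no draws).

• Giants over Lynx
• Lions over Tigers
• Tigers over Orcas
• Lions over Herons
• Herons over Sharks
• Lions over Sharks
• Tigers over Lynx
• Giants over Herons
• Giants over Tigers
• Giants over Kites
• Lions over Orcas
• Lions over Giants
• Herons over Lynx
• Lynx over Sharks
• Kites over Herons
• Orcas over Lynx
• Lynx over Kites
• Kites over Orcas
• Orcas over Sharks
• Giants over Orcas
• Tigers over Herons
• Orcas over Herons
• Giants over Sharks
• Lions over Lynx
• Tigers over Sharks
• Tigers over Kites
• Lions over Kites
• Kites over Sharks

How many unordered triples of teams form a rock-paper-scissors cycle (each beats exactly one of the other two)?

Win totals: Orcas 3, Lynx 2, Herons 2, Lions 7, Giants 6, Sharks 0, Tigers 5, Kites 3.
A team with w wins dominates both others in C(w,2) triples; summing gives 3 + 1 + 1 + 21 + 15 + 0 + 10 + 3 = 54 transitive triples.
Total triples C(8,3) = 56, so cyclic triples = 56 − 54 = 2.

2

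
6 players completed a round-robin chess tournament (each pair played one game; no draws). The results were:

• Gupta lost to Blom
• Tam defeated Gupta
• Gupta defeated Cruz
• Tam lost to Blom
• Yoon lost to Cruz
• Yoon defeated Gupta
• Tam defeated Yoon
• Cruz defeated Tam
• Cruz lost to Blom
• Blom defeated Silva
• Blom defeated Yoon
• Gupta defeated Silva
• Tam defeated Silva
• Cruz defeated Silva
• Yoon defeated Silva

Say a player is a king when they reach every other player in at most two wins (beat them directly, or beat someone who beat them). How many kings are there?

1

Tam cannot reach Blom in two steps.
Gupta cannot reach Blom in two steps.
Cruz cannot reach Blom in two steps.
Blom reaches everyone (king).
Silva cannot reach Tam, Gupta, Cruz, Blom, Yoon in two steps.
Yoon cannot reach Tam, Blom in two steps.
Kings: Blom — 1.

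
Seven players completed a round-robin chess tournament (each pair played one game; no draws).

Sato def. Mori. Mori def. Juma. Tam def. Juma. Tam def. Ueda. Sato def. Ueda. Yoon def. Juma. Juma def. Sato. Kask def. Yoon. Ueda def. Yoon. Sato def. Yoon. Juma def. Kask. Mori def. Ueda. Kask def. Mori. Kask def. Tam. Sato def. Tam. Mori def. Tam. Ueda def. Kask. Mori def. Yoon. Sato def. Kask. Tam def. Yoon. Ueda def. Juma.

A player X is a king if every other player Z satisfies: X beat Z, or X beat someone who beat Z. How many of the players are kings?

Tam cannot reach Mori in two steps.
Ueda reaches everyone (king).
Mori reaches everyone (king).
Sato reaches everyone (king).
Kask cannot reach Sato in two steps.
Juma reaches everyone (king).
Yoon cannot reach Tam, Ueda, Mori in two steps.
Kings: Ueda, Mori, Sato, Juma — 4.

4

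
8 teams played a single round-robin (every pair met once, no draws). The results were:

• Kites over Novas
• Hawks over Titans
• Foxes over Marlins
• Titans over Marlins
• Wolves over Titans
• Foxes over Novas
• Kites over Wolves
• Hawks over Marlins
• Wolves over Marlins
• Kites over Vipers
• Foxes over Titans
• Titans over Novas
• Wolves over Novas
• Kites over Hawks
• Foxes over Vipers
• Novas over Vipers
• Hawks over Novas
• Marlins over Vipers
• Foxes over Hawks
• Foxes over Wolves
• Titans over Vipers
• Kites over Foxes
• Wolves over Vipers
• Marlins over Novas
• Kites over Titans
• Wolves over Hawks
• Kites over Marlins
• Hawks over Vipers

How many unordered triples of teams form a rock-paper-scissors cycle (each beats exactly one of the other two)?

Win totals: Vipers 0, Kites 7, Wolves 5, Titans 3, Novas 1, Foxes 6, Hawks 4, Marlins 2.
A team with w wins dominates both others in C(w,2) triples; summing gives 0 + 21 + 10 + 3 + 0 + 15 + 6 + 1 = 56 transitive triples.
Total triples C(8,3) = 56, so cyclic triples = 56 − 56 = 0.

0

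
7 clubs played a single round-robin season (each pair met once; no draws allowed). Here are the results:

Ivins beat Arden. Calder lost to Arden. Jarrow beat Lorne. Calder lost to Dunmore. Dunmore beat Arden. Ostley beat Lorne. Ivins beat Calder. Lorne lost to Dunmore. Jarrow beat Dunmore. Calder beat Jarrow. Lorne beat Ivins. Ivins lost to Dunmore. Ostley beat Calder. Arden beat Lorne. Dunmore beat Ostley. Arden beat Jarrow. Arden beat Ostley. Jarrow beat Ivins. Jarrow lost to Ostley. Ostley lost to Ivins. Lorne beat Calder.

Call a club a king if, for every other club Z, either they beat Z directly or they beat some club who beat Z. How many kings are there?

3

Calder cannot reach Arden, Ostley in two steps.
Ivins cannot reach Dunmore in two steps.
Arden reaches everyone (king).
Dunmore reaches everyone (king).
Ostley cannot reach Arden in two steps.
Jarrow reaches everyone (king).
Lorne cannot reach Dunmore in two steps.
Kings: Arden, Dunmore, Jarrow — 3.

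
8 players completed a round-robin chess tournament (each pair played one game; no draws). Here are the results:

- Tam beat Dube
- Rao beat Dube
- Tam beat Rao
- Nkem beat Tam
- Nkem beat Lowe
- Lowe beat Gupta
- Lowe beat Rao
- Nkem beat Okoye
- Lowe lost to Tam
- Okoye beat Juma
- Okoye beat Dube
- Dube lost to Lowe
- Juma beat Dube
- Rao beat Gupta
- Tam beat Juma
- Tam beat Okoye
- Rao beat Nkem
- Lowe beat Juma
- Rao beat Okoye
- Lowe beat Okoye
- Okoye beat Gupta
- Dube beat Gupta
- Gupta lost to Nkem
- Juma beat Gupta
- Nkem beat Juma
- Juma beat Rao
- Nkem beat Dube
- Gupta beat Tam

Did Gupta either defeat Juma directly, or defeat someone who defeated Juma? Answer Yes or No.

Gupta did not beat Juma directly.
Gupta beat Tam. Of those, Tam beat Juma.

Yes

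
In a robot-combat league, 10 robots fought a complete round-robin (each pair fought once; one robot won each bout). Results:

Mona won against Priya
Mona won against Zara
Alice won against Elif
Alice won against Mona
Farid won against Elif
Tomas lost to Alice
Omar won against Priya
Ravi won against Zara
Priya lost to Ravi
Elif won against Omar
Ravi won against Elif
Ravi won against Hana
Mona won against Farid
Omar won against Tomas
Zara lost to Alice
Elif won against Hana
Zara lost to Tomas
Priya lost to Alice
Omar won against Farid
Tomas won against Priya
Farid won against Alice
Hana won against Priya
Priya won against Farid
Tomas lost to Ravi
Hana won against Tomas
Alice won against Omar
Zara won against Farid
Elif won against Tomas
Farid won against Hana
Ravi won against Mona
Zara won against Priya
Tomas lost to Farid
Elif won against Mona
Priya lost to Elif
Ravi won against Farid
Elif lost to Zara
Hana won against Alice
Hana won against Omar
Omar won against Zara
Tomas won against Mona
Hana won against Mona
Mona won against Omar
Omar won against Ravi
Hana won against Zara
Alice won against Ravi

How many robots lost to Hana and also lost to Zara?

1

Hana beat: Alice, Priya, Tomas, Omar, Zara, Mona.
Zara beat: Priya, Farid, Elif.
Both beat: Priya — 1.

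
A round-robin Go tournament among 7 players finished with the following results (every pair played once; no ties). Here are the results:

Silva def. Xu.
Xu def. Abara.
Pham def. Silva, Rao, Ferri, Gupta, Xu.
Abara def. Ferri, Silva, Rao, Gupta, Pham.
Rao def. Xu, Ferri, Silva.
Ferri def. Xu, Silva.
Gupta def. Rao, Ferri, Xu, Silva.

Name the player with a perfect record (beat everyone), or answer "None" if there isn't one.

Highest win total is Pham with 5 (out of 6 possible).
Pham lost to Abara, so no player went undefeated.

None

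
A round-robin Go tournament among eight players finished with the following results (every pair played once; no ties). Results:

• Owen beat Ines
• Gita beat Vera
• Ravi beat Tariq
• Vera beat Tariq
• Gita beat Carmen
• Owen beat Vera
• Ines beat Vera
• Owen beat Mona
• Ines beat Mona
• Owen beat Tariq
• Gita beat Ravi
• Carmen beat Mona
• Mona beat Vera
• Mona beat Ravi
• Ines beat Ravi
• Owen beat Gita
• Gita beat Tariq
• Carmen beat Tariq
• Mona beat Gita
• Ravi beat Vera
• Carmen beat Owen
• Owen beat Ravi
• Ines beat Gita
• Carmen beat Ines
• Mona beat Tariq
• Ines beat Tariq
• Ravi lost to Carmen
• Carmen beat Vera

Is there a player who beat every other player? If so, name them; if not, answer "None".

Highest win total is Owen with 6 (out of 7 possible).
Owen lost to Carmen, so no player went undefeated.

None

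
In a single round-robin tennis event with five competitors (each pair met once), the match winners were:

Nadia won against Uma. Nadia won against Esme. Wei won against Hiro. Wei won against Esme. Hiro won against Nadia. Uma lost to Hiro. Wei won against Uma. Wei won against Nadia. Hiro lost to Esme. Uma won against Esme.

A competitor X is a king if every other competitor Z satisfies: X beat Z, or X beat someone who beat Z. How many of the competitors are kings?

Hiro cannot reach Wei in two steps.
Nadia cannot reach Wei in two steps.
Esme cannot reach Wei in two steps.
Uma cannot reach Nadia, Wei in two steps.
Wei reaches everyone (king).
Kings: Wei — 1.

1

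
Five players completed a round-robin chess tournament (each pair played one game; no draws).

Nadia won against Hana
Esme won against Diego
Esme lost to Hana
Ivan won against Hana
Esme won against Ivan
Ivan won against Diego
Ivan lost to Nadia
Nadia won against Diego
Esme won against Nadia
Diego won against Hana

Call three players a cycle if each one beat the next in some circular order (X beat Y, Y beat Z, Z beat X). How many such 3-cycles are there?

Of the C(5,3) = 10 triples, the cyclic ones are: {Nadia, Hana, Esme}; {Diego, Hana, Esme}; {Ivan, Hana, Esme}.
That is 3.

3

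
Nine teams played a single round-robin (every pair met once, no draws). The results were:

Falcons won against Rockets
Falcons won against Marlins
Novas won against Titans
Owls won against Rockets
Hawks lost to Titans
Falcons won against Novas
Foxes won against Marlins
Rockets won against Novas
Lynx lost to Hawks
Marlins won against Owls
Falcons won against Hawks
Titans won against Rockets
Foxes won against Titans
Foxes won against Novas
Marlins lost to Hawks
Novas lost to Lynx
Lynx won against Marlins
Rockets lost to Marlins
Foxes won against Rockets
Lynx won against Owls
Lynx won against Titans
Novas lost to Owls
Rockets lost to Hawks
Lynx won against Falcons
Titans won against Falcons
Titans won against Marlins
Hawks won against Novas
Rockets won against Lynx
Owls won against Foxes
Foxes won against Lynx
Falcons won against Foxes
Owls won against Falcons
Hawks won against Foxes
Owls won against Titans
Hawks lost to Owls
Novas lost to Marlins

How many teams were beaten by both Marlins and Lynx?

2

Marlins beat: Novas, Owls, Rockets.
Lynx beat: Titans, Novas, Owls, Marlins, Falcons.
Both beat: Novas, Owls — 2.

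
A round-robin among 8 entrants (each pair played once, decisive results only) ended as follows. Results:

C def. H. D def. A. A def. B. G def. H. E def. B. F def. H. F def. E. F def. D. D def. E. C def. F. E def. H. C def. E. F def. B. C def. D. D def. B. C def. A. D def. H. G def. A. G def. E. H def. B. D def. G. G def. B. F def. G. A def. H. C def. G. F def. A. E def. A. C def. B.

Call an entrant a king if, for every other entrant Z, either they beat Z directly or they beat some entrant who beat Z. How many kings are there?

A cannot reach C, D, E, F, G in two steps.
B cannot reach A, C, D, E, F, G, H in two steps.
C reaches everyone (king).
D cannot reach C, F in two steps.
E cannot reach C, D, F, G in two steps.
F cannot reach C in two steps.
G cannot reach C, D, F in two steps.
H cannot reach A, C, D, E, F, G in two steps.
Kings: C — 1.

1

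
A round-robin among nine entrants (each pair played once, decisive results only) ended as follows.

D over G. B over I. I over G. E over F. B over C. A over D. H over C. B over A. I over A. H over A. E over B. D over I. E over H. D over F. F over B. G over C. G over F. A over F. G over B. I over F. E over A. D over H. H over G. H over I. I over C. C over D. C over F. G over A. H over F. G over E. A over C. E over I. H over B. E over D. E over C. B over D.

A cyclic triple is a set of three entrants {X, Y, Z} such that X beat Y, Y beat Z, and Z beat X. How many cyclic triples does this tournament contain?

16

Win totals: A 3, B 4, C 2, D 4, E 7, F 1, G 5, H 6, I 4.
An entrant with w wins dominates both others in C(w,2) triples; summing gives 3 + 6 + 1 + 6 + 21 + 0 + 10 + 15 + 6 = 68 transitive triples.
Total triples C(9,3) = 84, so cyclic triples = 84 − 68 = 16.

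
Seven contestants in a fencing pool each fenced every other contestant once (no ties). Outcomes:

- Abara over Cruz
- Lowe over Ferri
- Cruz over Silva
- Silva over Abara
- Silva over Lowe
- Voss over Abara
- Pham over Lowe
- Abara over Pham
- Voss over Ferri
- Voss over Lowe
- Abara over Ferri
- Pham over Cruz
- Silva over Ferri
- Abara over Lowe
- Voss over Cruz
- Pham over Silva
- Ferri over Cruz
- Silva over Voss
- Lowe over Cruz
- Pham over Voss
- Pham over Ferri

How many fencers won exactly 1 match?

Win totals: Voss 4, Cruz 1, Abara 4, Lowe 2, Ferri 1, Silva 4, Pham 5.
Exactly 1: Cruz, Ferri — 2 fencers.

2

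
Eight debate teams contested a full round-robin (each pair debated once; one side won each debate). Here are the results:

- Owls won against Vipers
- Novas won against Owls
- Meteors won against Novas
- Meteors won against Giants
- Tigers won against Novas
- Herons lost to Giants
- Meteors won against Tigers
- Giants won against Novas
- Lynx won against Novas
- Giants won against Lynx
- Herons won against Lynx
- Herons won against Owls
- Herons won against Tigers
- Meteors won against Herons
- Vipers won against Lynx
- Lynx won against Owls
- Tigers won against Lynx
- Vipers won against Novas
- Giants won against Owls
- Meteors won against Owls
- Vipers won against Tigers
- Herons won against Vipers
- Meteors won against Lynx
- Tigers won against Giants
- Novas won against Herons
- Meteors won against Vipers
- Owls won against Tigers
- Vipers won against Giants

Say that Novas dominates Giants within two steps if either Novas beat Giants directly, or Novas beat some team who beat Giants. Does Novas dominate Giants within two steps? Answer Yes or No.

Novas did not beat Giants directly.
Novas beat Herons, Owls, but each of them lost to Giants. No two-step path.

No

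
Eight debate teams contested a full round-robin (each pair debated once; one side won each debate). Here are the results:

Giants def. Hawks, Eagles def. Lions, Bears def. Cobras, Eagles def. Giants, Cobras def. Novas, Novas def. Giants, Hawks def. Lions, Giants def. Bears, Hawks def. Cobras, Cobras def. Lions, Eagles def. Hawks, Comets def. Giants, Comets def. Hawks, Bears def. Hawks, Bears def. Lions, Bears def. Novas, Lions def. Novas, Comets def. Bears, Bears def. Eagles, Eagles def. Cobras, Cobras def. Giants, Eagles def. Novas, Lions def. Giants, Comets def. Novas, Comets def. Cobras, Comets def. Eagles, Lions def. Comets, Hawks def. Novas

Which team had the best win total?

Win totals: Lions 3, Eagles 5, Bears 5, Giants 2, Cobras 3, Novas 1, Hawks 3, Comets 6.
Comets leads with 6 wins (next highest: 5).

Comets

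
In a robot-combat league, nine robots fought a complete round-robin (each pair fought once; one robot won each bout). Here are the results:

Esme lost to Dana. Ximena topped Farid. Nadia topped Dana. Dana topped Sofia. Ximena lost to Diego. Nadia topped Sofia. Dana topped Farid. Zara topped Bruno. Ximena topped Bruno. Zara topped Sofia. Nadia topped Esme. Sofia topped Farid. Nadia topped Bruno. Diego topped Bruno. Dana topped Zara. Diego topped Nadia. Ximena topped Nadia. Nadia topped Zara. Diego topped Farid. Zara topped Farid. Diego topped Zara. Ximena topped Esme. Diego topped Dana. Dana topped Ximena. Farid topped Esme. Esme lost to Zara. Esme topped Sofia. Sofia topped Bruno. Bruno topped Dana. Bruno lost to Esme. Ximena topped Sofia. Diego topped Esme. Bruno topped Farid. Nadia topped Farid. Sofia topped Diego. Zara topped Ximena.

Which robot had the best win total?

Diego

Win totals: Sofia 3, Zara 5, Ximena 5, Esme 2, Diego 7, Farid 1, Nadia 6, Bruno 2, Dana 5.
Diego leads with 7 wins (next highest: 6).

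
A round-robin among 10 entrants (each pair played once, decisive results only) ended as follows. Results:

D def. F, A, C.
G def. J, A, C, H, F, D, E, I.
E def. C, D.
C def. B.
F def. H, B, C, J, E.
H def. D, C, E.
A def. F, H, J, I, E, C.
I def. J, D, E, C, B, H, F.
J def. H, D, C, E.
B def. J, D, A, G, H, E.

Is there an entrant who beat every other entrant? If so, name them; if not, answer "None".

Highest win total is G with 8 (out of 9 possible).
G lost to B, so no entrant went undefeated.

None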